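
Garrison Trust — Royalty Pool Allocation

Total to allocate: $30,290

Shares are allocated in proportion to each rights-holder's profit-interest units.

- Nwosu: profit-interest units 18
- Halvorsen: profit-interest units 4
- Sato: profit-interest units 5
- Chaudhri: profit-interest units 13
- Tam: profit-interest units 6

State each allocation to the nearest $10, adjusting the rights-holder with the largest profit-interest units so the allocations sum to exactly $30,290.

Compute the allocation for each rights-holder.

Profit-interest units total: 46.
Unrounded shares: Nwosu 18/46 × $30,290 = 11,852.61; Halvorsen 4/46 × $30,290 = 2,633.91; Sato 5/46 × $30,290 = 3,292.39; Chaudhri 13/46 × $30,290 = 8,560.22; Tam 6/46 × $30,290 = 3,950.87.
After rounding ($10): Nwosu $11,850; Halvorsen $2,630; Sato $3,290; Chaudhri $8,560; Tam $3,950. Sum = $30,280.
Difference $30,290 − $30,280 = +$10 applied to largest profit-interest units (Nwosu): Nwosu becomes $11,860.

Nwosu: $11,860 · Halvorsen: $2,630 · Sato: $3,290 · Chaudhri: $8,560 · Tam: $3,950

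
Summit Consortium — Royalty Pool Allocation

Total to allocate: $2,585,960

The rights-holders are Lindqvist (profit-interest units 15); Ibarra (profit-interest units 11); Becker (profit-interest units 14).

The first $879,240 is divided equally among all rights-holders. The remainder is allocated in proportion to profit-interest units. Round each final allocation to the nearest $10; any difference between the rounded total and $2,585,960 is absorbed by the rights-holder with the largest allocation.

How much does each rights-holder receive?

Equal tier: $879,240 ÷ 3 = $293,080 apiece.
Remainder $1,706,720 by profit-interest units (total 40): Lindqvist 640,020.00 → $640,020; Ibarra 469,348.00 → $469,350; Becker 597,352.00 → $597,350.
Totals: Lindqvist $293,080 + $640,020 = $933,100; Ibarra $293,080 + $469,350 = $762,430; Becker $293,080 + $597,350 = $890,430.

Lindqvist: $933,100; Ibarra: $762,430; Becker: $890,430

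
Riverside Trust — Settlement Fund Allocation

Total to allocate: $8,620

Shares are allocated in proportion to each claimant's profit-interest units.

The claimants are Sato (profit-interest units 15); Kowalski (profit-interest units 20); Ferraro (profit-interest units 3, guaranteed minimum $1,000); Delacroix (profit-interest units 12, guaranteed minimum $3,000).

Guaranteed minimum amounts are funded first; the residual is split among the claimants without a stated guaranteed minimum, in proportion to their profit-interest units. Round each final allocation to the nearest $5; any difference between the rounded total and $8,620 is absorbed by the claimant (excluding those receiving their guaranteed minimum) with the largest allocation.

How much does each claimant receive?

Sato: $1,980; Kowalski: $2,640; Ferraro: $1,000; Delacroix: $3,000

Minimums first: Ferraro $1,000; Delacroix $3,000. Balance $4,620.
Balance split over remaining profit-interest units 35: Sato 1,980.00 → $1,980; Kowalski 2,640.00 → $2,640.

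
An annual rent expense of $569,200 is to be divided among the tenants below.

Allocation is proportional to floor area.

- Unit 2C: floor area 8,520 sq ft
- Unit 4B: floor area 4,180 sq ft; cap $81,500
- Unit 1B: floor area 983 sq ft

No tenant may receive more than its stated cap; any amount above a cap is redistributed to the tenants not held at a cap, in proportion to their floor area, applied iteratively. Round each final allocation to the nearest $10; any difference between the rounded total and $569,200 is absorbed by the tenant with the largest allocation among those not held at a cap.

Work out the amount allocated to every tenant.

Total floor area = 13,683.
Unconstrained shares: Unit 2C 354,424.03; Unit 4B 173,884.09; Unit 1B 40,891.88.
Cap binds for Unit 4B ($81,500); balance $487,700 reallocated over remaining floor area 9,503.
Redistributed shares: Unit 2C 437,251.82 → $437,250; Unit 1B 50,448.18 → $50,450.

Unit 2C: $437,250; Unit 4B: $81,500; Unit 1B: $50,450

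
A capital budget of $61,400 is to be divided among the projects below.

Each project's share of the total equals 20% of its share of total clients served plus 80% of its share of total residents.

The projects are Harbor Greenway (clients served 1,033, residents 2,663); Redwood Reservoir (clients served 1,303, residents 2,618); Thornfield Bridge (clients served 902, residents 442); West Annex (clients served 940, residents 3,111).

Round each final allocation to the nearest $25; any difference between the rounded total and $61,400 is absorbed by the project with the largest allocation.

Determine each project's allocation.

Clients served total 4,178; residents total 8,834.
Blended shares (20% clients served + 80% residents): Harbor Greenway 0.2906; Redwood Reservoir 0.2995; Thornfield Bridge 0.0832; West Annex 0.3267.
Raw shares: Harbor Greenway 17,843.37; Redwood Reservoir 18,386.74; Thornfield Bridge 5,108.83; West Annex 20,061.06.
At nearest $25: Harbor Greenway $17,850; Redwood Reservoir $18,375; Thornfield Bridge $5,100; West Annex $20,050. Sum = $61,375.
Difference $61,400 − $61,375 = +$25 applied to largest allocation (West Annex): West Annex becomes $20,075.

Harbor Greenway: $17,850 | Redwood Reservoir: $18,375 | Thornfield Bridge: $5,100 | West Annex: $20,075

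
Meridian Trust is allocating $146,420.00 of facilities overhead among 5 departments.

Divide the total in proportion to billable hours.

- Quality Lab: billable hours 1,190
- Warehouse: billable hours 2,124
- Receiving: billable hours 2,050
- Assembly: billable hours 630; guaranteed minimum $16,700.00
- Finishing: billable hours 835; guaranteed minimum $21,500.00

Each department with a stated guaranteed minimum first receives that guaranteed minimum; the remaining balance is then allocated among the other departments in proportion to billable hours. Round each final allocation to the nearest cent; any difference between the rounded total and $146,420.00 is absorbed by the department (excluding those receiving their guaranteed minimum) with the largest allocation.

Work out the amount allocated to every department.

Quality Lab: $24,008.54 · Warehouse: $42,852.21 · Receiving: $41,359.25 · Assembly: $16,700.00 · Finishing: $21,500.00

Guaranteed amounts: Assembly $16,700.00; Finishing $21,500.00. Remaining pool $108,220.00.
Remaining pool split over remaining billable hours 5,364: Quality Lab 24,008.5384 → $24,008.54; Warehouse 42,852.2148 → $42,852.21; Receiving 41,359.2468 → $41,359.25.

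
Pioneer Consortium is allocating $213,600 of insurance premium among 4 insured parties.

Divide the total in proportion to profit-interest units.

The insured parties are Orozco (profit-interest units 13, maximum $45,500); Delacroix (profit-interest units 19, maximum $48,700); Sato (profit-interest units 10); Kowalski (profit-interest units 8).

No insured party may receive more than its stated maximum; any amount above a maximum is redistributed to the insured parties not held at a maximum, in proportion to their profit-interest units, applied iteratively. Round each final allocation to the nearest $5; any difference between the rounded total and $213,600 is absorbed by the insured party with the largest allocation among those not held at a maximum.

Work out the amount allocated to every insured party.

Orozco: $45,500; Delacroix: $48,700; Sato: $66,335; Kowalski: $53,065

Profit-interest units total: 50.
Unconstrained shares: Orozco 55,536.00; Delacroix 81,168.00; Sato 42,720.00; Kowalski 34,176.00.
Capped: Orozco ($45,500), Delacroix ($48,700); balance $119,400 reallocated over remaining profit-interest units 18.
Shares after redistribution: Sato 66,333.33 → $66,335; Kowalski 53,066.67 → $53,065.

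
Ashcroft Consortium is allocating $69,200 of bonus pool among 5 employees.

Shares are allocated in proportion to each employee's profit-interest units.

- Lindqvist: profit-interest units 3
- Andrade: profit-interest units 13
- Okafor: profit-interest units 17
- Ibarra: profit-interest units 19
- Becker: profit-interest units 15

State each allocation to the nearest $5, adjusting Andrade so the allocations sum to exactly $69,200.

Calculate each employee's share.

Lindqvist: $3,100 · Andrade: $13,420 · Okafor: $17,560 · Ibarra: $19,625 · Becker: $15,495

Profit-interest units total: 67.
Raw shares: Lindqvist 3/67 × $69,200 = 3,098.51; Andrade 13/67 × $69,200 = 13,426.87; Okafor 17/67 × $69,200 = 17,558.21; Ibarra 19/67 × $69,200 = 19,623.88; Becker 15/67 × $69,200 = 15,492.54.
Rounded to nearest $5: Lindqvist $3,100; Andrade $13,425; Okafor $17,560; Ibarra $19,625; Becker $15,495. Sum = $69,205.
Difference $69,200 − $69,205 = −$5 applied to Andrade: Andrade becomes $13,420.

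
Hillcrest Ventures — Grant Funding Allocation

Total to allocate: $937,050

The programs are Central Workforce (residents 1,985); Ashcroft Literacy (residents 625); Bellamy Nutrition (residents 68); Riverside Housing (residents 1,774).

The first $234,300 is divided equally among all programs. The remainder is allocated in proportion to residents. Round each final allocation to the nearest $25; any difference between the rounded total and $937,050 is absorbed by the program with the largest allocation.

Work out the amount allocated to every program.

$234,300 shared equally gives $58,575 per program.
Remainder $702,750 by residents (total 4,452): Central Workforce 313,333.05 → $313,325; Ashcroft Literacy 98,656.50 → $98,650; Bellamy Nutrition 10,733.83 → $10,725; Riverside Housing 280,026.62 → $280,025.
Rounding difference +$25 on remainder applied to Central Workforce.
Totals: Central Workforce $58,575 + $313,350 = $371,925; Ashcroft Literacy $58,575 + $98,650 = $157,225; Bellamy Nutrition $58,575 + $10,725 = $69,300; Riverside Housing $58,575 + $280,025 = $338,600.

Central Workforce: $371,925 | Ashcroft Literacy: $157,225 | Bellamy Nutrition: $69,300 | Riverside Housing: $338,600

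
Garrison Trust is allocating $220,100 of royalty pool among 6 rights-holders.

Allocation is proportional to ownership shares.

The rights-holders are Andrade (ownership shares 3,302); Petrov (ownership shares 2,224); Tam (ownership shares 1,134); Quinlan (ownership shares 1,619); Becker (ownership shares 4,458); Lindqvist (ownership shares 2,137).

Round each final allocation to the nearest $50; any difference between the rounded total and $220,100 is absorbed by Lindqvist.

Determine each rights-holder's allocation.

Sum of ownership shares: 14,874.
Unrounded shares: Andrade 3,302/14,874 × $220,100 = 48,861.79; Petrov 2,224/14,874 × $220,100 = 32,909.94; Tam 1,134/14,874 × $220,100 = 16,780.52; Quinlan 1,619/14,874 × $220,100 = 23,957.37; Becker 4,458/14,874 × $220,100 = 65,967.85; Lindqvist 2,137/14,874 × $220,100 = 31,622.54.
Rounded to nearest $50: Andrade $48,850; Petrov $32,900; Tam $16,800; Quinlan $23,950; Becker $65,950; Lindqvist $31,600. Sum = $220,050.
Difference $220,100 − $220,050 = +$50 applied to Lindqvist: Lindqvist becomes $31,650.

Andrade: $48,850; Petrov: $32,900; Tam: $16,800; Quinlan: $23,950; Becker: $65,950; Lindqvist: $31,650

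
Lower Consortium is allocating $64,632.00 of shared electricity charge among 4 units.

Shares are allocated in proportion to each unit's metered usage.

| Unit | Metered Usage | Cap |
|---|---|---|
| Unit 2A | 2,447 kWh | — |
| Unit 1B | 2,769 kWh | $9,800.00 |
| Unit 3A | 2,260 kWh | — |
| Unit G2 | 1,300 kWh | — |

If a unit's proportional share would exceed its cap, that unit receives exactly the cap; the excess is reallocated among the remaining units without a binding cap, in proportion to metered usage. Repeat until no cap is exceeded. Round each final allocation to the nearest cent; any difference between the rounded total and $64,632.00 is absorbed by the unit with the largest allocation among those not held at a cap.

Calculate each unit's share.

Metered usage total: 8,776.
Proportional shares (ignoring caps): Unit 2A 18,021.2516; Unit 1B 20,392.6627; Unit 3A 16,644.0656; Unit G2 9,574.0201.
Cap binds for Unit 1B ($9,800.00); residual $54,832.00 reallocated over remaining metered usage 6,007.
Redistributed shares: Unit 2A 22,336.2584 → $22,336.26; Unit 3A 20,629.3191 → $20,629.32; Unit G2 11,866.4225 → $11,866.42.

Unit 2A: $22,336.26; Unit 1B: $9,800.00; Unit 3A: $20,629.32; Unit G2: $11,866.42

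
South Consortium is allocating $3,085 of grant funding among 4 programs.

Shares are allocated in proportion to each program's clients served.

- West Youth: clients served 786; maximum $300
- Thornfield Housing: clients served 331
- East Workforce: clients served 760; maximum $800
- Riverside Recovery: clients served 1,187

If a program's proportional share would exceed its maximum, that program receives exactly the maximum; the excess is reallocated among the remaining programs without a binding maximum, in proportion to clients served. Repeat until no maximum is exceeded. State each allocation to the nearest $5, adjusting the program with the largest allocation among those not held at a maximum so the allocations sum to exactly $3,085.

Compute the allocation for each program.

West Youth: $300; Thornfield Housing: $435; East Workforce: $800; Riverside Recovery: $1,550

Total clients served = 3,064.
Pro-rata shares before constraints: West Youth 791.39; Thornfield Housing 333.27; East Workforce 765.21; Riverside Recovery 1,195.14.
Held at cap: West Youth ($300); balance $2,785 reallocated over remaining clients served 2,278.
Held at cap: East Workforce ($800); balance $1,985 reallocated over remaining clients served 1,518.
Remaining shares: Thornfield Housing 432.83 → $435; Riverside Recovery 1,552.17 → $1,550.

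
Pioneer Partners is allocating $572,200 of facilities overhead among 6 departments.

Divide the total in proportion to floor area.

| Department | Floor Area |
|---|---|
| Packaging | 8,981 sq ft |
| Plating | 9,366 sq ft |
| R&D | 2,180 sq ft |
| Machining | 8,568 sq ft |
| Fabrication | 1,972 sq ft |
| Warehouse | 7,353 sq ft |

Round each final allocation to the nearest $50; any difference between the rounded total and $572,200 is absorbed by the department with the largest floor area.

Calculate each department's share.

Sum of floor area: 38,420.
Raw shares: Packaging 8,981/38,420 × $572,200 = 133,756.59; Plating 9,366/38,420 × $572,200 = 139,490.50; R&D 2,180/38,420 × $572,200 = 32,467.36; Machining 8,568/38,420 × $572,200 = 127,605.66; Fabrication 1,972/38,420 × $572,200 = 29,369.56; Warehouse 7,353/38,420 × $572,200 = 109,510.32.
Rounded to nearest $50: Packaging $133,750; Plating $139,500; R&D $32,450; Machining $127,600; Fabrication $29,350; Warehouse $109,500. Sum = $572,150.
Difference $572,200 − $572,150 = +$50 applied to largest floor area (Plating): Plating becomes $139,550.

Packaging: $133,750 · Plating: $139,550 · R&D: $32,450 · Machining: $127,600 · Fabrication: $29,350 · Warehouse: $109,500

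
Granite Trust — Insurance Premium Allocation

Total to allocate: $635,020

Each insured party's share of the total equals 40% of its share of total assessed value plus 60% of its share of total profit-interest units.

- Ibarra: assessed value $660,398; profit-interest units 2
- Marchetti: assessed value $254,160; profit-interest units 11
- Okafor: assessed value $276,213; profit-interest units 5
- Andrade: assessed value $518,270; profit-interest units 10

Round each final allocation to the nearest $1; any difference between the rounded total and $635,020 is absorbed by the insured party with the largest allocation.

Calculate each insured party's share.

Totals — assessed value 1,709,041, profit-interest units 28.
Composite weights (40% assessed value + 60% profit-interest units): Ibarra 0.1974; Marchetti 0.2952; Okafor 0.1718; Andrade 0.3356.
Pro-rata amounts: Ibarra 125,367.48; Marchetti 187,458.08; Okafor 109,090.30; Andrade 213,104.13.
Rounded to nearest $1: Ibarra $125,367; Marchetti $187,458; Okafor $109,090; Andrade $213,104. Sum = $635,019.
Difference $635,020 − $635,019 = +$1 applied to largest allocation (Andrade): Andrade becomes $213,105.

Ibarra: $125,367 · Marchetti: $187,458 · Okafor: $109,090 · Andrade: $213,105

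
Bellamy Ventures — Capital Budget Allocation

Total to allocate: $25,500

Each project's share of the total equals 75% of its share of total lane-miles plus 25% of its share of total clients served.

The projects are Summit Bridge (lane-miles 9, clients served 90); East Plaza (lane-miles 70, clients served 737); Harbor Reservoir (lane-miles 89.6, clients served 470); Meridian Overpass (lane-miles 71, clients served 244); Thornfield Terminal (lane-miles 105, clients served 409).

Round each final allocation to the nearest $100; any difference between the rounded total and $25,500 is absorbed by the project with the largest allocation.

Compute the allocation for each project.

Totals — lane-miles 344.6, clients served 1,950.
Combined weights (75% lane-miles + 25% clients served): Summit Bridge 0.0311; East Plaza 0.2468; Harbor Reservoir 0.2553; Meridian Overpass 0.1858; Thornfield Terminal 0.2810.
Proportional shares: Summit Bridge 793.72; East Plaza 6,294.36; Harbor Reservoir 6,509.26; Meridian Overpass 4,738.13; Thornfield Terminal 7,164.52.
Rounded to nearest $100: Summit Bridge $800; East Plaza $6,300; Harbor Reservoir $6,500; Meridian Overpass $4,700; Thornfield Terminal $7,200. Sum = $25,500.
Sum already equals the total — no adjustment.

Summit Bridge: $800 · East Plaza: $6,300 · Harbor Reservoir: $6,500 · Meridian Overpass: $4,700 · Thornfield Terminal: $7,200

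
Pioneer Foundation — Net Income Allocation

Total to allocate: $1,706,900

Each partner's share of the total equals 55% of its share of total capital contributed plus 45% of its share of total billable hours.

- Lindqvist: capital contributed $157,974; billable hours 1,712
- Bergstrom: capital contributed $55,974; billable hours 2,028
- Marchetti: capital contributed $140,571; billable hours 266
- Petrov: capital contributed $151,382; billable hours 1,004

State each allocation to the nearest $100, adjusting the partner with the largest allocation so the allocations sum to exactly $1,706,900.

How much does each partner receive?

Capital contributed total 505,901; billable hours total 5,010.
Blended shares (55% capital contributed + 45% billable hours): Lindqvist 0.3255; Bergstrom 0.2430; Marchetti 0.1767; Petrov 0.2548.
Pro-rata amounts: Lindqvist 555,624.84; Bergstrom 414,791.89; Marchetti 301,637.70; Petrov 434,845.56.
After rounding ($100): Lindqvist $555,600; Bergstrom $414,800; Marchetti $301,600; Petrov $434,800. Sum = $1,706,800.
Difference $1,706,900 − $1,706,800 = +$100 applied to largest allocation (Lindqvist): Lindqvist becomes $555,700.

Lindqvist: $555,700 | Bergstrom: $414,800 | Marchetti: $301,600 | Petrov: $434,800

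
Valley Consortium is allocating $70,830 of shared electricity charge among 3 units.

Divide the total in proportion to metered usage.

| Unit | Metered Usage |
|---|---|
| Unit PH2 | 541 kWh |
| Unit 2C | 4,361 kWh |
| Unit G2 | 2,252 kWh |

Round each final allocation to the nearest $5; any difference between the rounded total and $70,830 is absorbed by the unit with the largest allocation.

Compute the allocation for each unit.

Unit PH2: $5,355 · Unit 2C: $43,180 · Unit G2: $22,295

Sum of metered usage: 7,154.
Pro-rata amounts: Unit PH2 541/7,154 × $70,830 = 5,356.31; Unit 2C 4,361/7,154 × $70,830 = 43,177.19; Unit G2 2,252/7,154 × $70,830 = 22,296.50.
Rounded to nearest $5: Unit PH2 $5,355; Unit 2C $43,175; Unit G2 $22,295. Sum = $70,825.
Difference $70,830 − $70,825 = +$5 applied to largest allocation (Unit 2C): Unit 2C becomes $43,180.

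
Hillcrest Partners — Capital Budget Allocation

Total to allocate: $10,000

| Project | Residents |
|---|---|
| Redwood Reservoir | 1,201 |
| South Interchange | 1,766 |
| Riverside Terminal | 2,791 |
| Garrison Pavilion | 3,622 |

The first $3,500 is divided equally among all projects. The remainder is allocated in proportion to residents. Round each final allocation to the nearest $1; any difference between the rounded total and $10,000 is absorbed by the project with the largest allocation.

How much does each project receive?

$3,500 shared equally gives $875 per project.
Remainder $6,500 by residents (total 9,380): Redwood Reservoir 832.25 → $832; South Interchange 1,223.77 → $1,224; Riverside Terminal 1,934.06 → $1,934; Garrison Pavilion 2,509.91 → $2,510.
Totals: Redwood Reservoir $875 + $832 = $1,707; South Interchange $875 + $1,224 = $2,099; Riverside Terminal $875 + $1,934 = $2,809; Garrison Pavilion $875 + $2,510 = $3,385.

Redwood Reservoir: $1,707 · South Interchange: $2,099 · Riverside Terminal: $2,809 · Garrison Pavilion: $3,385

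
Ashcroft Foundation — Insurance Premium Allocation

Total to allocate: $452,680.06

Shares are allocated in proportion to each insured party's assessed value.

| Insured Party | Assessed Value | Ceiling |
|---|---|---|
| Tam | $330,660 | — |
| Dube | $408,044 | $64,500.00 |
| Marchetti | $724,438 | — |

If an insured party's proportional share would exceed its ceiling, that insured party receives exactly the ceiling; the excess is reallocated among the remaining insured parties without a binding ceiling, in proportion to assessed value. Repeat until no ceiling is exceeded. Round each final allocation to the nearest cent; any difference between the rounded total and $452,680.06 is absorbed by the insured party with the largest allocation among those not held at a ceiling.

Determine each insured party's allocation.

Combined assessed value = 1,463,142.
Proportional shares (ignoring caps): Tam 102,302.5712; Dube 126,244.3306; Marchetti 224,133.1582.
Capped: Dube ($64,500.00); residual $388,180.06 reallocated over remaining assessed value 1,055,098.
Remaining shares: Tam 121,652.7930 → $121,652.79; Marchetti 266,527.2670 → $266,527.27.

Tam: $121,652.79 | Dube: $64,500.00 | Marchetti: $266,527.27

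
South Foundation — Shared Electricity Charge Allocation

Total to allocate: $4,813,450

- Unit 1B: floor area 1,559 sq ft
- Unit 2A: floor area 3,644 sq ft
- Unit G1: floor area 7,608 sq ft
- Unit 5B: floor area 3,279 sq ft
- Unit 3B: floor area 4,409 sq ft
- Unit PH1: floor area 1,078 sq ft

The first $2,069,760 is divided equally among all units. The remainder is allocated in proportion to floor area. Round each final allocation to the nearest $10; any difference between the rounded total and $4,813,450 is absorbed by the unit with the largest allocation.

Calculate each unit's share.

Unit 1B: $543,200 | Unit 2A: $808,320 | Unit G1: $1,312,380 | Unit 5B: $761,910 | Unit 3B: $905,600 | Unit PH1: $482,040

First tranche $2,069,760 split equally: $344,960 each.
Remainder $2,743,690 by floor area (total 21,577): Unit 1B 198,239.45 → $198,240; Unit 2A 463,364.06 → $463,360; Unit G1 967,418.71 → $967,420; Unit 5B 416,951.36 → $416,950; Unit 3B 560,640.00 → $560,640; Unit PH1 137,076.42 → $137,080.
Totals: Unit 1B $344,960 + $198,240 = $543,200; Unit 2A $344,960 + $463,360 = $808,320; Unit G1 $344,960 + $967,420 = $1,312,380; Unit 5B $344,960 + $416,950 = $761,910; Unit 3B $344,960 + $560,640 = $905,600; Unit PH1 $344,960 + $137,080 = $482,040.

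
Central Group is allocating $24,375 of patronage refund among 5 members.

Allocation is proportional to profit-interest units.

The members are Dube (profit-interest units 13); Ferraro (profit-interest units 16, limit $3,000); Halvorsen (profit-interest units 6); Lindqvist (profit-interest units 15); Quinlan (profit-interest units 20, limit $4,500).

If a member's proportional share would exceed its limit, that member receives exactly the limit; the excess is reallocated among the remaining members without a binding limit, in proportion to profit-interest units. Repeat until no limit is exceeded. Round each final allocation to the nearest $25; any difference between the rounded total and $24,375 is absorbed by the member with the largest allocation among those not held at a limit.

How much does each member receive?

Dube: $6,450; Ferraro: $3,000; Halvorsen: $2,975; Lindqvist: $7,450; Quinlan: $4,500

Sum of profit-interest units: 70.
Unconstrained shares: Dube 4,526.79; Ferraro 5,571.43; Halvorsen 2,089.29; Lindqvist 5,223.21; Quinlan 6,964.29.
Capped: Ferraro ($3,000), Quinlan ($4,500); remaining pool $16,875 reallocated over remaining profit-interest units 34.
Remaining shares: Dube 6,452.21 → $6,450; Halvorsen 2,977.94 → $2,975; Lindqvist 7,444.85 → $7,450.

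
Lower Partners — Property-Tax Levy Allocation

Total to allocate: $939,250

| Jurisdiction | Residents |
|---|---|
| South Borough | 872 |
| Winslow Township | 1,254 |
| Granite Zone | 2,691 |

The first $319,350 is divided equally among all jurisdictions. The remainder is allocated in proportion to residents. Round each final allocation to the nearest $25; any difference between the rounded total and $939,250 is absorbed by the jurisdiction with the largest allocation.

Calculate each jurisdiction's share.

South Borough: $218,675 · Winslow Township: $267,825 · Granite Zone: $452,750

First tranche $319,350 split equally: $106,450 each.
Remainder $619,900 by residents (total 4,817): South Borough 112,217.73 → $112,225; Winslow Township 161,377.33 → $161,375; Granite Zone 346,304.94 → $346,300.
Totals: South Borough $106,450 + $112,225 = $218,675; Winslow Township $106,450 + $161,375 = $267,825; Granite Zone $106,450 + $346,300 = $452,750.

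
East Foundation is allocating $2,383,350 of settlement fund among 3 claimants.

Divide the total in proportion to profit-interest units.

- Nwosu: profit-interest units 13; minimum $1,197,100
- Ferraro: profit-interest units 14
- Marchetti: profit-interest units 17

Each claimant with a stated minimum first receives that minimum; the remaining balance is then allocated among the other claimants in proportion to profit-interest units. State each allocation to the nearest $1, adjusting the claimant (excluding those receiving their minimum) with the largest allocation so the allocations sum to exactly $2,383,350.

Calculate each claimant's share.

Nwosu: $1,197,100 · Ferraro: $535,726 · Marchetti: $650,524

Fund the minimums — Nwosu $1,197,100. Balance $1,186,250.
Balance split over remaining profit-interest units 31: Ferraro 535,725.81 → $535,726; Marchetti 650,524.19 → $650,524.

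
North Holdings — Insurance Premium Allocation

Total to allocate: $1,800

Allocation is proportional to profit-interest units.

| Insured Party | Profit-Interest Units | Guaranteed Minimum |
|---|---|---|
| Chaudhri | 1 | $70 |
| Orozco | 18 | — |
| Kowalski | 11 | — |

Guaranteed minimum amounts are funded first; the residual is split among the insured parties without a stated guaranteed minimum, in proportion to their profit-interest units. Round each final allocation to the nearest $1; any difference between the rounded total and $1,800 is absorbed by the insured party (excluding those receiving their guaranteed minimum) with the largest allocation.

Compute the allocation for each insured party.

Guaranteed amounts: Chaudhri $70. Balance $1,730.
Balance split over remaining profit-interest units 29: Orozco 1,073.79 → $1,074; Kowalski 656.21 → $656.

Chaudhri: $70; Orozco: $1,074; Kowalski: $656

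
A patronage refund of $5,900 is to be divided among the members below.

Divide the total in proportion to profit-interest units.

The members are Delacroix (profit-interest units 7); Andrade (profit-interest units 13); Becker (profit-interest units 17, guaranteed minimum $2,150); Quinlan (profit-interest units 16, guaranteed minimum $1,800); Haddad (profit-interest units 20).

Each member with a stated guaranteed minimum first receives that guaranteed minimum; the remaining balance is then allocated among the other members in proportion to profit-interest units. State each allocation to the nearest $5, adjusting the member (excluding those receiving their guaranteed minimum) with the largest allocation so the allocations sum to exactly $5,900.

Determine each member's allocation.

Minimums first: Becker $2,150; Quinlan $1,800. Remaining pool $1,950.
Remaining pool split over remaining profit-interest units 40: Delacroix 341.25 → $340; Andrade 633.75 → $635; Haddad 975.00 → $975.

Delacroix: $340; Andrade: $635; Becker: $2,150; Quinlan: $1,800; Haddad: $975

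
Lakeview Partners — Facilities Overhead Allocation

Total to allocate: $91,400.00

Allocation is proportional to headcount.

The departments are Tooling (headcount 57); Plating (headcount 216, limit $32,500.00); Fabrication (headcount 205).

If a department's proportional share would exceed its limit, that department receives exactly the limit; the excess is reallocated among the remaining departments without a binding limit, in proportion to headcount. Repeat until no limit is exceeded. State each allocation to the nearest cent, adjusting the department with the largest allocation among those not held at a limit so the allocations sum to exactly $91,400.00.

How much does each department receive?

Tooling: $12,814.12 · Plating: $32,500.00 · Fabrication: $46,085.88

Total headcount = 478.
Proportional shares (ignoring caps): Tooling 10,899.1632; Plating 41,302.0921; Fabrication 39,198.7448.
Held at cap: Plating ($32,500.00); residual $58,900.00 reallocated over remaining headcount 262.
Remaining shares: Tooling 12,814.1221 → $12,814.12; Fabrication 46,085.8779 → $46,085.88.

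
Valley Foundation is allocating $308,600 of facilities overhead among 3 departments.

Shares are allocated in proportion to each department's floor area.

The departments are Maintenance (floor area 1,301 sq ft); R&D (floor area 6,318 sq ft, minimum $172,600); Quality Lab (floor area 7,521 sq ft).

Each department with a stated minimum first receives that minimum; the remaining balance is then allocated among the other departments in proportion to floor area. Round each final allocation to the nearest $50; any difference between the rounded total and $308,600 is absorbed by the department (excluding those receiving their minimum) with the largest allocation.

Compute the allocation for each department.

Maintenance: $20,050; R&D: $172,600; Quality Lab: $115,950

Minimums first: R&D $172,600. Remaining pool $136,000.
Remaining pool split over remaining floor area 8,822: Maintenance 20,056.22 → $20,050; Quality Lab 115,943.78 → $115,950.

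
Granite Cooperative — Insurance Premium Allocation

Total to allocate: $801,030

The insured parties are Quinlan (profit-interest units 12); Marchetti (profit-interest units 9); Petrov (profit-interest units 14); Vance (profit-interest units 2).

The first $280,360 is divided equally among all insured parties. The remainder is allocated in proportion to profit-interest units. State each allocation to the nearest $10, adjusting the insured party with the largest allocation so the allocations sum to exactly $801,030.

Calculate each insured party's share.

Quinlan: $238,960; Marchetti: $196,740; Petrov: $267,100; Vance: $98,230

$280,360 shared equally gives $70,090 per insured party.
Remainder $520,670 by profit-interest units (total 37): Quinlan 168,865.95 → $168,870; Marchetti 126,649.46 → $126,650; Petrov 197,010.27 → $197,010; Vance 28,144.32 → $28,140.
Totals: Quinlan $70,090 + $168,870 = $238,960; Marchetti $70,090 + $126,650 = $196,740; Petrov $70,090 + $197,010 = $267,100; Vance $70,090 + $28,140 = $98,230.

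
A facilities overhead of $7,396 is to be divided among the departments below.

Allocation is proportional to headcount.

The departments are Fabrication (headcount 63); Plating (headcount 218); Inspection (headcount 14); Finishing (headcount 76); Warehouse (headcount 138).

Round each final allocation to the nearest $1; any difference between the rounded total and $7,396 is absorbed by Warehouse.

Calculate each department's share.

Total headcount = 509.
Raw shares: Fabrication 63/509 × $7,396 = 915.42; Plating 218/509 × $7,396 = 3,167.64; Inspection 14/509 × $7,396 = 203.43; Finishing 76/509 × $7,396 = 1,104.31; Warehouse 138/509 × $7,396 = 2,005.20.
After rounding ($1): Fabrication $915; Plating $3,168; Inspection $203; Finishing $1,104; Warehouse $2,005. Sum = $7,395.
Difference $7,396 − $7,395 = +$1 applied to Warehouse: Warehouse becomes $2,006.

Fabrication: $915; Plating: $3,168; Inspection: $203; Finishing: $1,104; Warehouse: $2,006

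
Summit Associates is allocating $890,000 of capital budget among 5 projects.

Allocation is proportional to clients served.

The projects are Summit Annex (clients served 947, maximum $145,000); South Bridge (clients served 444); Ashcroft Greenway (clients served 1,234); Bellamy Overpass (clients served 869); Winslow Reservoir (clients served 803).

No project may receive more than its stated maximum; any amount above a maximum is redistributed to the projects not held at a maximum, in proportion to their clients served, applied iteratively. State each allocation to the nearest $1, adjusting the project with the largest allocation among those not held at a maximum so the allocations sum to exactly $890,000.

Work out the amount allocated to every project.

Summit Annex: $145,000; South Bridge: $98,740; Ashcroft Greenway: $274,427; Bellamy Overpass: $193,255; Winslow Reservoir: $178,578

Combined clients served = 4,297.
Pro-rata shares before constraints: Summit Annex 196,143.82; South Bridge 91,961.83; Ashcroft Greenway 255,587.62; Bellamy Overpass 179,988.36; Winslow Reservoir 166,318.36.
Capped: Summit Annex ($145,000); residual $745,000 reallocated over remaining clients served 3,350.
Remaining shares: South Bridge 98,740.30 → $98,740; Ashcroft Greenway 274,426.87 → $274,427; Bellamy Overpass 193,255.22 → $193,255; Winslow Reservoir 178,577.61 → $178,578.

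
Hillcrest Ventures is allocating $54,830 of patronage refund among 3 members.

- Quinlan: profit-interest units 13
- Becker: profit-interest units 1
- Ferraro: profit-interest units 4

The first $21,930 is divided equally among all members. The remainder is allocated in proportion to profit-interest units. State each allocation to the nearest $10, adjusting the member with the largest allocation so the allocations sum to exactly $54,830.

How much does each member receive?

Quinlan: $31,070 · Becker: $9,140 · Ferraro: $14,620

Equal tier: $21,930 ÷ 3 = $7,310 apiece.
Remainder $32,900 by profit-interest units (total 18): Quinlan 23,761.11 → $23,760; Becker 1,827.78 → $1,830; Ferraro 7,311.11 → $7,310.
Totals: Quinlan $7,310 + $23,760 = $31,070; Becker $7,310 + $1,830 = $9,140; Ferraro $7,310 + $7,310 = $14,620.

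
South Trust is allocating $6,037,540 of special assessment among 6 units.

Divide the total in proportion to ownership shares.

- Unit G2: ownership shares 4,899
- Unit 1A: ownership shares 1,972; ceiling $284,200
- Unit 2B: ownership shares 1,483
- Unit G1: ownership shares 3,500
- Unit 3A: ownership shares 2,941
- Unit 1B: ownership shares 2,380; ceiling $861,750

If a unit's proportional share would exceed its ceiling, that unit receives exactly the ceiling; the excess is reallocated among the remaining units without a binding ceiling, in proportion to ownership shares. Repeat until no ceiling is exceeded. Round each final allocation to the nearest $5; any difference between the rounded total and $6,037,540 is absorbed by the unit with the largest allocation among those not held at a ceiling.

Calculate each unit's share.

Unit G2: $1,868,820 | Unit 1A: $284,200 | Unit 2B: $565,720 | Unit G1: $1,335,145 | Unit 3A: $1,121,905 | Unit 1B: $861,750

Combined ownership shares = 17,175.
Pro-rata shares before constraints: Unit G2 1,722,148.96; Unit 1A 693,218.57; Unit 2B 521,320.05; Unit G1 1,230,357.496; Unit 3A 1,033,851.83; Unit 1B 836,643.10.
Capped: Unit 1A ($284,200); remaining pool $5,753,340 reallocated over remaining ownership shares 15,203.
Capped: Unit 1B ($861,750); remaining pool $4,891,590 reallocated over remaining ownership shares 12,823.
Shares after redistribution: Unit G2 1,868,821.60 → $1,868,820; Unit 2B 565,720.03 → $565,720; Unit G1 1,335,145.05 → $1,335,145; Unit 3A 1,121,903.31 → $1,121,905.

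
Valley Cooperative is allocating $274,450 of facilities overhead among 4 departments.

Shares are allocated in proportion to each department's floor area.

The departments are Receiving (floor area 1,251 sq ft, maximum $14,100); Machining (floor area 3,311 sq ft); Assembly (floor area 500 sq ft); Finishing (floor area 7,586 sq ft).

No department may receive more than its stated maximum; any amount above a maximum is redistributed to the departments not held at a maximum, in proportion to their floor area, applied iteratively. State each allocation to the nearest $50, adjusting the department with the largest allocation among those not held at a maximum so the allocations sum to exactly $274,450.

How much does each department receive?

Receiving: $14,100 · Machining: $75,650 · Assembly: $11,400 · Finishing: $173,300

Total floor area = 12,648.
Unconstrained shares: Receiving 27,145.55; Machining 71,845.66; Assembly 10,849.54; Finishing 164,609.24.
Cap binds for Receiving ($14,100); remaining pool $260,350 reallocated over remaining floor area 11,397.
Redistributed shares: Machining 75,635.59 → $75,650; Assembly 11,421.87 → $11,400; Finishing 173,292.54 → $173,300.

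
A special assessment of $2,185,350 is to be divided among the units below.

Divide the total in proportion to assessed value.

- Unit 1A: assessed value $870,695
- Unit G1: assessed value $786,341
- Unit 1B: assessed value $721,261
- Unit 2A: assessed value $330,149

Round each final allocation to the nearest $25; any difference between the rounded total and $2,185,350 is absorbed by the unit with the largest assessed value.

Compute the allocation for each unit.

Combined assessed value = 2,708,446.
Proportional shares: Unit 1A 870,695/2,708,446 × $2,185,350 = 702,533.23; Unit G1 786,341/2,708,446 × $2,185,350 = 634,470.95; Unit 1B 721,261/2,708,446 × $2,185,350 = 581,960.18; Unit 2A 330,149/2,708,446 × $2,185,350 = 266,385.64.
After rounding ($25): Unit 1A $702,525; Unit G1 $634,475; Unit 1B $581,950; Unit 2A $266,375. Sum = $2,185,325.
Difference $2,185,350 − $2,185,325 = +$25 applied to largest assessed value (Unit 1A): Unit 1A becomes $702,550.

Unit 1A: $702,550; Unit G1: $634,475; Unit 1B: $581,950; Unit 2A: $266,375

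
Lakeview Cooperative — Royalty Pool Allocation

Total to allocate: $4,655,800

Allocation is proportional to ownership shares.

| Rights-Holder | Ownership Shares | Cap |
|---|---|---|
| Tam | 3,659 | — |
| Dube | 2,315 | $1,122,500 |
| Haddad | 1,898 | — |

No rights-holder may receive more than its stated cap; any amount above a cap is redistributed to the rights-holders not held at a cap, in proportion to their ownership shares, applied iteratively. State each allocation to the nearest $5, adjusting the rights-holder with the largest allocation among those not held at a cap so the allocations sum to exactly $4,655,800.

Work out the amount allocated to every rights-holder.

Total ownership shares = 7,872.
Pro-rata shares before constraints: Tam 2,164,071.67; Dube 1,369,178.99; Haddad 1,122,549.34.
Held at cap: Dube ($1,122,500); balance $3,533,300 reallocated over remaining ownership shares 5,557.
Redistributed shares: Tam 2,326,497.16 → $2,326,495; Haddad 1,206,802.84 → $1,206,805.

Tam: $2,326,495; Dube: $1,122,500; Haddad: $1,206,805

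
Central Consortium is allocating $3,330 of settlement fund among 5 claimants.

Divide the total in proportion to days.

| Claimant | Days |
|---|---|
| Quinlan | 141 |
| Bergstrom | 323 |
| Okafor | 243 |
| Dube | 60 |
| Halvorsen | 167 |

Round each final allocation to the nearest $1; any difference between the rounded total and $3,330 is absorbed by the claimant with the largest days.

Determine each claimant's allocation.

Quinlan: $503; Bergstrom: $1,152; Okafor: $866; Dube: $214; Halvorsen: $595

Combined days = 141 + 323 + 243 + 60 + 167 = 934.
Raw shares: Quinlan 502.71; Bergstrom 1,151.60; Okafor 866.37; Dube 213.92; Halvorsen 595.41.
At nearest $1: Quinlan $503; Bergstrom $1,152; Okafor $866; Dube $214; Halvorsen $595. Sum = $3,330.
No rounding difference to absorb.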